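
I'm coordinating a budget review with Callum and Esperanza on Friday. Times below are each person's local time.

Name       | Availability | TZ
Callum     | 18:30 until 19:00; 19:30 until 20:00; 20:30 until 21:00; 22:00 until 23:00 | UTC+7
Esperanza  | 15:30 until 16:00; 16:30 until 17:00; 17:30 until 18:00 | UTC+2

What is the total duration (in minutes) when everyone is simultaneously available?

Callum in UTC: 11:30-12:00, 12:30-13:00, 13:30-14:00, 15:00-16:00 (subtract 7h to convert from UTC+7).
Esperanza in UTC: 13:30-14:00, 14:30-15:00, 15:30-16:00 (subtract 2h to convert from UTC+2).
Callum ∩ Esperanza: 13:30-14:00, 15:30-16:00.
Summing the common windows: 30 + 30 = 60 minutes.

60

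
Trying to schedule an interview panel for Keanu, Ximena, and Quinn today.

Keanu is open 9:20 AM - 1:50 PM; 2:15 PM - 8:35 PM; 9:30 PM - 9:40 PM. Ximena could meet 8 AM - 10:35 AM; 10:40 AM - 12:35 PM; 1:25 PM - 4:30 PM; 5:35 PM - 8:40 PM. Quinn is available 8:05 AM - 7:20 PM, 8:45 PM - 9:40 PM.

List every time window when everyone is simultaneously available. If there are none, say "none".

09:20-10:35, 10:40-12:35, 13:25-13:50, 14:15-16:30, 17:35-19:20

Keanu ∩ Ximena: 09:20-10:35, 10:40-12:35, 13:25-13:50, 14:15-16:30, 17:35-20:35.
Keanu ∩ Ximena ∩ Quinn: 09:20-10:35, 10:40-12:35, 13:25-13:50, 14:15-16:30, 17:35-19:20.
So the common availability across everyone is 09:20-10:35, 10:40-12:35, 13:25-13:50, 14:15-16:30, 17:35-19:20.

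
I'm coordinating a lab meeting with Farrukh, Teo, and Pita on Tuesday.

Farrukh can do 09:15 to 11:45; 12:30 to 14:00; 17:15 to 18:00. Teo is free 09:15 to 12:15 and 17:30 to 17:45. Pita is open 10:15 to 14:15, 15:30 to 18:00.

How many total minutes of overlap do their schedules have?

105

Farrukh ∩ Teo: 09:15-11:45, 17:30-17:45.
Farrukh ∩ Teo ∩ Pita: 10:15-11:45, 17:30-17:45.
Summing the common windows: 90 + 15 = 105 minutes.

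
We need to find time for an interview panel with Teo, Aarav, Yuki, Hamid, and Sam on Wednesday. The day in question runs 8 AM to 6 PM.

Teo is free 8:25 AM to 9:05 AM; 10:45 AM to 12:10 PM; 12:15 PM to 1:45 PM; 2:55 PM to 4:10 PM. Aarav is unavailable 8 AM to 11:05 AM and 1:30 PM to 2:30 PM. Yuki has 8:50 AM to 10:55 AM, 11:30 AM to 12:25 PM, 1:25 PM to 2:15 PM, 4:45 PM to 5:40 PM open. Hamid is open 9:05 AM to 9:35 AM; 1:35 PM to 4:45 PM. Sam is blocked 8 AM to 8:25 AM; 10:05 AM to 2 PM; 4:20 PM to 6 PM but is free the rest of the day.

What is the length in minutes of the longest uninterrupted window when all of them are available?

0

Teo free: 08:25-09:05, 10:45-12:10, 12:15-13:45, 14:55-16:10.
Aarav free: 11:05-13:30, 14:30-18:00 (invert busy blocks within the working day).
Yuki free: 08:50-10:55, 11:30-12:25, 13:25-14:15, 16:45-17:40.
Hamid free: 09:05-09:35, 13:35-16:45.
Sam free: 08:25-10:05, 14:00-16:20 (invert busy blocks within the working day).
Teo ∩ Aarav: 11:05-12:10, 12:15-13:30, 14:55-16:10.
Teo ∩ Aarav ∩ Yuki: 11:30-12:10, 12:15-12:25, 13:25-13:30.
Teo ∩ Aarav ∩ Yuki ∩ Hamid: ∅.
Teo ∩ Aarav ∩ Yuki ∩ Hamid ∩ Sam: ∅.
There is no time when everyone is free.
No common window exists, so the longest block is 0 minutes.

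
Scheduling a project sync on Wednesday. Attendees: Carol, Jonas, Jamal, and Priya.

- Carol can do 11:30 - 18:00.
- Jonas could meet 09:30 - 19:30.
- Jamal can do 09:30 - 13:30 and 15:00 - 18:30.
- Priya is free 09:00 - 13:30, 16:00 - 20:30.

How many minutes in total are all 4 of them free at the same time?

Carol ∩ Jonas: 11:30-18:00.
Carol ∩ Jonas ∩ Jamal: 11:30-13:30, 15:00-18:00.
Carol ∩ Jonas ∩ Jamal ∩ Priya: 11:30-13:30, 16:00-18:00.
Summing the common windows: 120 + 120 = 240 minutes.

240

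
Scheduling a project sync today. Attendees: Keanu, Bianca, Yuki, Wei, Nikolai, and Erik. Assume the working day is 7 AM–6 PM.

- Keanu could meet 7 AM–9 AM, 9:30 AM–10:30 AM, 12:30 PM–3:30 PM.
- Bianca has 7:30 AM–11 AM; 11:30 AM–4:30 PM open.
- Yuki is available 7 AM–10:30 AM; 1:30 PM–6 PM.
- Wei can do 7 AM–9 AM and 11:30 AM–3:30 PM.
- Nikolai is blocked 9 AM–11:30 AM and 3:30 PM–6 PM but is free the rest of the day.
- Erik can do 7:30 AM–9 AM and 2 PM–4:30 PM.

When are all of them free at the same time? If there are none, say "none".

Keanu free: 07:00-09:00, 09:30-10:30, 12:30-15:30.
Bianca free: 07:30-11:00, 11:30-16:30.
Yuki free: 07:00-10:30, 13:30-18:00.
Wei free: 07:00-09:00, 11:30-15:30.
Nikolai free: 07:00-09:00, 11:30-15:30 (invert busy blocks within the working day).
Erik free: 07:30-09:00, 14:00-16:30.
Keanu ∩ Bianca: 07:30-09:00, 09:30-10:30, 12:30-15:30.
Keanu ∩ Bianca ∩ Yuki: 07:30-09:00, 09:30-10:30, 13:30-15:30.
Keanu ∩ Bianca ∩ Yuki ∩ Wei: 07:30-09:00, 13:30-15:30.
Keanu ∩ Bianca ∩ Yuki ∩ Wei ∩ Nikolai: 07:30-09:00, 13:30-15:30.
Keanu ∩ Bianca ∩ Yuki ∩ Wei ∩ Nikolai ∩ Erik: 07:30-09:00, 14:00-15:30.

07:30-09:00, 14:00-15:30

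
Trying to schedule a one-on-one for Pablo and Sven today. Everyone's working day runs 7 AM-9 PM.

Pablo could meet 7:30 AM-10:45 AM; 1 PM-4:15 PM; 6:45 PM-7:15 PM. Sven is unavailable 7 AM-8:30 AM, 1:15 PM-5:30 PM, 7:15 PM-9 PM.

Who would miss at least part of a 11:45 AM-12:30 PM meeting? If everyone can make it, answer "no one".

Pablo free: 07:30-10:45, 13:00-16:15, 18:45-19:15.
Sven free: 08:30-13:15, 17:30-19:15 (invert busy blocks within the working day).
Pablo: not fully free for 11:45-12:30. Sven: free for 11:45-12:30.

Pablo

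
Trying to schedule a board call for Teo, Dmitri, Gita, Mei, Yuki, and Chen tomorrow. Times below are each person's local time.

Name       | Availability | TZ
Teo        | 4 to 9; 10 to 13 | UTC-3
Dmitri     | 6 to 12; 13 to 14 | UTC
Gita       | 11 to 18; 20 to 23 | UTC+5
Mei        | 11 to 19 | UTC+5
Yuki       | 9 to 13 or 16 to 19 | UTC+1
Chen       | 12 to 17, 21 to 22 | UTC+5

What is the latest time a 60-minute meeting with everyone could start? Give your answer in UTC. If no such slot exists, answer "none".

11:00

Teo in UTC: 07:00-12:00, 13:00-16:00 (add 3h to convert from UTC-3).
Dmitri in UTC: 06:00-12:00, 13:00-14:00.
Gita in UTC: 06:00-13:00, 15:00-18:00 (subtract 5h to convert from UTC+5).
Mei in UTC: 06:00-14:00 (subtract 5h to convert from UTC+5).
Yuki in UTC: 08:00-12:00, 15:00-18:00 (subtract 1h to convert from UTC+1).
Chen in UTC: 07:00-12:00, 16:00-17:00 (subtract 5h to convert from UTC+5).
Teo ∩ Dmitri: 07:00-12:00, 13:00-14:00.
Teo ∩ Dmitri ∩ Gita: 07:00-12:00.
Teo ∩ Dmitri ∩ Gita ∩ Mei: 07:00-12:00.
Teo ∩ Dmitri ∩ Gita ∩ Mei ∩ Yuki: 08:00-12:00.
Teo ∩ Dmitri ∩ Gita ∩ Mei ∩ Yuki ∩ Chen: 08:00-12:00.
Those are the intersection windows.
The last common window of at least 60 minutes is 08:00-12:00; a 60-minute meeting can start as late as 11:00 and still end by 12:00.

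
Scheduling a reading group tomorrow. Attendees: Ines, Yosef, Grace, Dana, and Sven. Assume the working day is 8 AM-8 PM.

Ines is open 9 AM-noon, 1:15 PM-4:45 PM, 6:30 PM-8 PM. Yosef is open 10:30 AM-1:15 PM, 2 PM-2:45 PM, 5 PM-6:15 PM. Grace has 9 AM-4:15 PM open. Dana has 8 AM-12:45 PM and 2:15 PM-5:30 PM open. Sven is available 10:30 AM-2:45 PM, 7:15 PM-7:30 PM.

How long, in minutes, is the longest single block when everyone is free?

Ines ∩ Yosef: 10:30-12:00, 14:00-14:45.
Ines ∩ Yosef ∩ Grace: 10:30-12:00, 14:00-14:45.
Ines ∩ Yosef ∩ Grace ∩ Dana: 10:30-12:00, 14:15-14:45.
Ines ∩ Yosef ∩ Grace ∩ Dana ∩ Sven: 10:30-12:00, 14:15-14:45.
Those are the intersection windows.
The longest is 10:30-12:00 at 90 minutes.

90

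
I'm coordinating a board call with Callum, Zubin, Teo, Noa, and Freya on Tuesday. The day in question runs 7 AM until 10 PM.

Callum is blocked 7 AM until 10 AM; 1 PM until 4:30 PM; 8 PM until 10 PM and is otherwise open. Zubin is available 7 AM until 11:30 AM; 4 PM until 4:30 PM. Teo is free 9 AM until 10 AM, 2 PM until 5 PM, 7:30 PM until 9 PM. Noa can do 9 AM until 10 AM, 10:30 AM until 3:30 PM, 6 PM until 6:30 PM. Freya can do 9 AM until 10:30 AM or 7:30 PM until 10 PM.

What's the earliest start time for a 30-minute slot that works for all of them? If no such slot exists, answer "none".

Callum free: 10:00-13:00, 16:30-20:00 (invert busy blocks within the working day).
Zubin free: 07:00-11:30, 16:00-16:30.
Teo free: 09:00-10:00, 14:00-17:00, 19:30-21:00.
Noa free: 09:00-10:00, 10:30-15:30, 18:00-18:30.
Freya free: 09:00-10:30, 19:30-22:00.
Callum ∩ Zubin: 10:00-11:30.
Callum ∩ Zubin ∩ Teo: ∅.
Callum ∩ Zubin ∩ Teo ∩ Noa: ∅.
Callum ∩ Zubin ∩ Teo ∩ Noa ∩ Freya: ∅.
There is no time when everyone is free.
No common window is at least 30 minutes long.

none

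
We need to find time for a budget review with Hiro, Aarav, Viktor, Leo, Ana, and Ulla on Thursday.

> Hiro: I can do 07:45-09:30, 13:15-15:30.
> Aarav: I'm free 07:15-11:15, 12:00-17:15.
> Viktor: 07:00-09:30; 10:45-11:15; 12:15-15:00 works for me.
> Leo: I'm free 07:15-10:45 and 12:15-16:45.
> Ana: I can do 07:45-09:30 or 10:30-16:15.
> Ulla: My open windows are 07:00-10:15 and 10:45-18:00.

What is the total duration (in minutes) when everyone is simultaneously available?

Hiro ∩ Aarav: 07:45-09:30, 13:15-15:30.
Hiro ∩ Aarav ∩ Viktor: 07:45-09:30, 13:15-15:00.
Hiro ∩ Aarav ∩ Viktor ∩ Leo: 07:45-09:30, 13:15-15:00.
Hiro ∩ Aarav ∩ Viktor ∩ Leo ∩ Ana: 07:45-09:30, 13:15-15:00.
Hiro ∩ Aarav ∩ Viktor ∩ Leo ∩ Ana ∩ Ulla: 07:45-09:30, 13:15-15:00.
Those are the intersection windows.
Summing the common windows: 105 + 105 = 210 minutes.

210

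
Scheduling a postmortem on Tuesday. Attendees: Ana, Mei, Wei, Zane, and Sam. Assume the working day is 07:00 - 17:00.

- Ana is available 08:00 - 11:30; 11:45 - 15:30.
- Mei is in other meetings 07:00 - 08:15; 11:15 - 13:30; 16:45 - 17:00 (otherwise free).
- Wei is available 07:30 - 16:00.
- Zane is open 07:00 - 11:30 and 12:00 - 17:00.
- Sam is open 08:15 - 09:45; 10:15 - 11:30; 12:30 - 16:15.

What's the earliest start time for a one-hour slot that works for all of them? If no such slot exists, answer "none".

Ana free: 08:00-11:30, 11:45-15:30.
Mei free: 08:15-11:15, 13:30-16:45 (invert busy blocks within the working day).
Wei free: 07:30-16:00.
Zane free: 07:00-11:30, 12:00-17:00.
Sam free: 08:15-09:45, 10:15-11:30, 12:30-16:15.
Ana ∩ Mei: 08:15-11:15, 13:30-15:30.
Ana ∩ Mei ∩ Wei: 08:15-11:15, 13:30-15:30.
Ana ∩ Mei ∩ Wei ∩ Zane: 08:15-11:15, 13:30-15:30.
Ana ∩ Mei ∩ Wei ∩ Zane ∩ Sam: 08:15-09:45, 10:15-11:15, 13:30-15:30.
Those are the intersection windows.
The first common window of at least 60 minutes is 08:15-09:45, so the earliest start is 08:15.

08:15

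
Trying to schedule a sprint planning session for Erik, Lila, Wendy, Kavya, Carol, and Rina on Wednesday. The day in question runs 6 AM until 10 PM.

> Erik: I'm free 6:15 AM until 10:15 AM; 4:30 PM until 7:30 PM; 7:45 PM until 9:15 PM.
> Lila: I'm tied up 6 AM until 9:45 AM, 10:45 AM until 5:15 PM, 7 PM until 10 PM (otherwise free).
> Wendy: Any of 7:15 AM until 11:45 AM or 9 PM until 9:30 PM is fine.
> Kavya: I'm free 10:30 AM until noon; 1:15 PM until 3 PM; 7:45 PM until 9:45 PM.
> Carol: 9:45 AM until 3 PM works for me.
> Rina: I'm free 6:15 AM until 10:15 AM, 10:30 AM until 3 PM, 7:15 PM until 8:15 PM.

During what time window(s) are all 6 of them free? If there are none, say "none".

Erik free: 06:15-10:15, 16:30-19:30, 19:45-21:15.
Lila free: 09:45-10:45, 17:15-19:00 (invert busy blocks within the working day).
Wendy free: 07:15-11:45, 21:00-21:30.
Kavya free: 10:30-12:00, 13:15-15:00, 19:45-21:45.
Carol free: 09:45-15:00.
Rina free: 06:15-10:15, 10:30-15:00, 19:15-20:15.
Erik ∩ Lila: 09:45-10:15, 17:15-19:00.
Erik ∩ Lila ∩ Wendy: 09:45-10:15.
Erik ∩ Lila ∩ Wendy ∩ Kavya: ∅.
Erik ∩ Lila ∩ Wendy ∩ Kavya ∩ Carol: ∅.
Erik ∩ Lila ∩ Wendy ∩ Kavya ∩ Carol ∩ Rina: ∅.
There is no time when everyone is free.

none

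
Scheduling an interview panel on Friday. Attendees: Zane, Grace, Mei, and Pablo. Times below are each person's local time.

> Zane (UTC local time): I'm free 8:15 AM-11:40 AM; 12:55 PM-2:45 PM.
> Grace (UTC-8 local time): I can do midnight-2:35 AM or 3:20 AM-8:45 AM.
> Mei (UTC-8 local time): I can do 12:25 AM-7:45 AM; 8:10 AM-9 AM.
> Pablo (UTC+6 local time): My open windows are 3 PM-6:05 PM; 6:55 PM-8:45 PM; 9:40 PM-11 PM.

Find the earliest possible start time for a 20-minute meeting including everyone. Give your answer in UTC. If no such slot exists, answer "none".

Zane in UTC: 08:15-11:40, 12:55-14:45.
Grace in UTC: 08:00-10:35, 11:20-16:45 (add 8h to convert from UTC-8).
Mei in UTC: 08:25-15:45, 16:10-17:00 (add 8h to convert from UTC-8).
Pablo in UTC: 09:00-12:05, 12:55-14:45, 15:40-17:00 (subtract 6h to convert from UTC+6).
Zane ∩ Grace: 08:15-10:35, 11:20-11:40, 12:55-14:45.
Zane ∩ Grace ∩ Mei: 08:25-10:35, 11:20-11:40, 12:55-14:45.
Zane ∩ Grace ∩ Mei ∩ Pablo: 09:00-10:35, 11:20-11:40, 12:55-14:45.
So the common availability across everyone is 09:00-10:35, 11:20-11:40, 12:55-14:45.
The first common window of at least 20 minutes is 09:00-10:35, so the earliest start is 09:00.

09:00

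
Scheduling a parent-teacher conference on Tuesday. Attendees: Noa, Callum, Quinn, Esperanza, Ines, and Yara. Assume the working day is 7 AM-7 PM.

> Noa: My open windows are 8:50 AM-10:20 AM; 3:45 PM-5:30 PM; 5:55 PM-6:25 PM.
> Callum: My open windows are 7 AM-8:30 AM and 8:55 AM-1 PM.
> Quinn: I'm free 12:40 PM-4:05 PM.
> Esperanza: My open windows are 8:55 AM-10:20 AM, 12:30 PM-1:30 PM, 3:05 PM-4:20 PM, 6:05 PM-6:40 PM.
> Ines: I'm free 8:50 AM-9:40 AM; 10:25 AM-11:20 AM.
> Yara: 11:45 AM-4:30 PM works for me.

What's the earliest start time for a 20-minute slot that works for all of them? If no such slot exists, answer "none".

Noa ∩ Callum: 08:55-10:20.
Noa ∩ Callum ∩ Quinn: ∅.
Noa ∩ Callum ∩ Quinn ∩ Esperanza: ∅.
Noa ∩ Callum ∩ Quinn ∩ Esperanza ∩ Ines: ∅.
Noa ∩ Callum ∩ Quinn ∩ Esperanza ∩ Ines ∩ Yara: ∅.
There is no time when everyone is free.
No common window is at least 20 minutes long.

none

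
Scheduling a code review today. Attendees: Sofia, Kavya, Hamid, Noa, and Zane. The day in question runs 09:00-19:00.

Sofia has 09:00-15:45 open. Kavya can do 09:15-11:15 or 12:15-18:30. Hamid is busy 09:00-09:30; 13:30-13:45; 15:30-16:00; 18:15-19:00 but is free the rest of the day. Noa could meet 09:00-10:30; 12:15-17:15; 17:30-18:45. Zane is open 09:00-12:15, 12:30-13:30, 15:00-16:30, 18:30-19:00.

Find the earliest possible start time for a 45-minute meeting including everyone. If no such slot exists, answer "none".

09:30

Sofia free: 09:00-15:45.
Kavya free: 09:15-11:15, 12:15-18:30.
Hamid free: 09:30-13:30, 13:45-15:30, 16:00-18:15 (invert busy blocks within the working day).
Noa free: 09:00-10:30, 12:15-17:15, 17:30-18:45.
Zane free: 09:00-12:15, 12:30-13:30, 15:00-16:30, 18:30-19:00.
Sofia ∩ Kavya: 09:15-11:15, 12:15-15:45.
Sofia ∩ Kavya ∩ Hamid: 09:30-11:15, 12:15-13:30, 13:45-15:30.
Sofia ∩ Kavya ∩ Hamid ∩ Noa: 09:30-10:30, 12:15-13:30, 13:45-15:30.
Sofia ∩ Kavya ∩ Hamid ∩ Noa ∩ Zane: 09:30-10:30, 12:30-13:30, 15:00-15:30.
Those are the intersection windows.
The first common window of at least 45 minutes is 09:30-10:30, so the earliest start is 09:30.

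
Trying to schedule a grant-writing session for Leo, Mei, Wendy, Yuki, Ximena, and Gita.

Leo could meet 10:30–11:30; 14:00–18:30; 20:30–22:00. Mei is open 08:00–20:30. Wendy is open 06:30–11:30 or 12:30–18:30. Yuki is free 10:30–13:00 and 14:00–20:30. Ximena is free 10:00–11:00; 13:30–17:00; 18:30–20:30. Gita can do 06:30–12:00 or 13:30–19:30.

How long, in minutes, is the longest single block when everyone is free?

Leo ∩ Mei: 10:30-11:30, 14:00-18:30.
Leo ∩ Mei ∩ Wendy: 10:30-11:30, 14:00-18:30.
Leo ∩ Mei ∩ Wendy ∩ Yuki: 10:30-11:30, 14:00-18:30.
Leo ∩ Mei ∩ Wendy ∩ Yuki ∩ Ximena: 10:30-11:00, 14:00-17:00.
Leo ∩ Mei ∩ Wendy ∩ Yuki ∩ Ximena ∩ Gita: 10:30-11:00, 14:00-17:00.
The longest is 14:00-17:00 at 180 minutes.

180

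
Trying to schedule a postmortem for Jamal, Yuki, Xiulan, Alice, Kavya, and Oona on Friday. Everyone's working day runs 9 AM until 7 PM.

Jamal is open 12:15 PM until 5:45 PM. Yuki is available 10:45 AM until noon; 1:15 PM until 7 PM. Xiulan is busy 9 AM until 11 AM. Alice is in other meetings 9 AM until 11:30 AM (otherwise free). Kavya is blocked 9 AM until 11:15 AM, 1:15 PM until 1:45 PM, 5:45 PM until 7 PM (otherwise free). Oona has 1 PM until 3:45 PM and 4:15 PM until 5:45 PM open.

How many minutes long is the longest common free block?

120

Jamal free: 12:15-17:45.
Yuki free: 10:45-12:00, 13:15-19:00.
Xiulan free: 11:00-19:00 (invert busy blocks within the working day).
Alice free: 11:30-19:00 (invert busy blocks within the working day).
Kavya free: 11:15-13:15, 13:45-17:45 (invert busy blocks within the working day).
Oona free: 13:00-15:45, 16:15-17:45.
Jamal ∩ Yuki: 13:15-17:45.
Jamal ∩ Yuki ∩ Xiulan: 13:15-17:45.
Jamal ∩ Yuki ∩ Xiulan ∩ Alice: 13:15-17:45.
Jamal ∩ Yuki ∩ Xiulan ∩ Alice ∩ Kavya: 13:45-17:45.
Jamal ∩ Yuki ∩ Xiulan ∩ Alice ∩ Kavya ∩ Oona: 13:45-15:45, 16:15-17:45.
The longest is 13:45-15:45 at 120 minutes.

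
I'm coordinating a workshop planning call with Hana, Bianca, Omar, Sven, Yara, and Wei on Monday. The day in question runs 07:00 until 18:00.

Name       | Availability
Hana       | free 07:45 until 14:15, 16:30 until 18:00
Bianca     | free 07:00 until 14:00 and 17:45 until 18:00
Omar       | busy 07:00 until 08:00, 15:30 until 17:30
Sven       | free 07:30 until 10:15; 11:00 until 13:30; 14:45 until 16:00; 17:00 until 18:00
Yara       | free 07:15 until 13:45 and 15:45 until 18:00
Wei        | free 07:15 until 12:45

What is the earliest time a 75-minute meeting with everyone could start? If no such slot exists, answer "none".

08:00

Hana free: 07:45-14:15, 16:30-18:00.
Bianca free: 07:00-14:00, 17:45-18:00.
Omar free: 08:00-15:30, 17:30-18:00 (invert busy blocks within the working day).
Sven free: 07:30-10:15, 11:00-13:30, 14:45-16:00, 17:00-18:00.
Yara free: 07:15-13:45, 15:45-18:00.
Wei free: 07:15-12:45.
Hana ∩ Bianca: 07:45-14:00, 17:45-18:00.
Hana ∩ Bianca ∩ Omar: 08:00-14:00, 17:45-18:00.
Hana ∩ Bianca ∩ Omar ∩ Sven: 08:00-10:15, 11:00-13:30, 17:45-18:00.
Hana ∩ Bianca ∩ Omar ∩ Sven ∩ Yara: 08:00-10:15, 11:00-13:30, 17:45-18:00.
Hana ∩ Bianca ∩ Omar ∩ Sven ∩ Yara ∩ Wei: 08:00-10:15, 11:00-12:45.
So the common availability across everyone is 08:00-10:15, 11:00-12:45.
The first common window of at least 75 minutes is 08:00-10:15, so the earliest start is 08:00.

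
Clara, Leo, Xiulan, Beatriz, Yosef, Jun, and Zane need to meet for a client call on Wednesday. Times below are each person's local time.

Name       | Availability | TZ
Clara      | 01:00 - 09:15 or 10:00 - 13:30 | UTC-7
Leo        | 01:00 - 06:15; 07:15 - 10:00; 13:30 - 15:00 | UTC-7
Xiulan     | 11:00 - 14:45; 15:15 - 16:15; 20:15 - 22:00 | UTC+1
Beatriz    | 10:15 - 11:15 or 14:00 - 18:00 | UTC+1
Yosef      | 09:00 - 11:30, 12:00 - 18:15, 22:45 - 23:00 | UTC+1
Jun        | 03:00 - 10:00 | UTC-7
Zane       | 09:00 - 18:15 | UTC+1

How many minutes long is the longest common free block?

Clara in UTC: 08:00-16:15, 17:00-20:30 (add 7h to convert from UTC-7).
Leo in UTC: 08:00-13:15, 14:15-17:00, 20:30-22:00 (add 7h to convert from UTC-7).
Xiulan in UTC: 10:00-13:45, 14:15-15:15, 19:15-21:00 (subtract 1h to convert from UTC+1).
Beatriz in UTC: 09:15-10:15, 13:00-17:00 (subtract 1h to convert from UTC+1).
Yosef in UTC: 08:00-10:30, 11:00-17:15, 21:45-22:00 (subtract 1h to convert from UTC+1).
Jun in UTC: 10:00-17:00 (add 7h to convert from UTC-7).
Zane in UTC: 08:00-17:15 (subtract 1h to convert from UTC+1).
Clara ∩ Leo: 08:00-13:15, 14:15-16:15.
Clara ∩ Leo ∩ Xiulan: 10:00-13:15, 14:15-15:15.
Clara ∩ Leo ∩ Xiulan ∩ Beatriz: 10:00-10:15, 13:00-13:15, 14:15-15:15.
Clara ∩ Leo ∩ Xiulan ∩ Beatriz ∩ Yosef: 10:00-10:15, 13:00-13:15, 14:15-15:15.
Clara ∩ Leo ∩ Xiulan ∩ Beatriz ∩ Yosef ∩ Jun: 10:00-10:15, 13:00-13:15, 14:15-15:15.
Clara ∩ Leo ∩ Xiulan ∩ Beatriz ∩ Yosef ∩ Jun ∩ Zane: 10:00-10:15, 13:00-13:15, 14:15-15:15.
Those are the intersection windows.
The longest is 14:15-15:15 at 60 minutes.

60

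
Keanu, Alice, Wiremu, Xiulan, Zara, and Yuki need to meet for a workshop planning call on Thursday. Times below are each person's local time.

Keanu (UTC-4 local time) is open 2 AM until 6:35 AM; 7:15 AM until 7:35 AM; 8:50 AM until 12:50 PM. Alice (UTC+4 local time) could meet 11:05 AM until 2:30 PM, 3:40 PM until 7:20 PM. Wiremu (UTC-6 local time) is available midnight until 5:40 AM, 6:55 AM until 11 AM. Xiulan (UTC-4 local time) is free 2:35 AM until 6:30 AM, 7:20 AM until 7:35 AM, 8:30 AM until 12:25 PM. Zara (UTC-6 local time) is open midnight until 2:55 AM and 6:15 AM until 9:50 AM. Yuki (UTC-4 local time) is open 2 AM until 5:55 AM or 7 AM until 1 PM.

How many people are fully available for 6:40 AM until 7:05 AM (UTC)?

5

Keanu in UTC: 06:00-10:35, 11:15-11:35, 12:50-16:50 (add 4h to convert from UTC-4).
Alice in UTC: 07:05-10:30, 11:40-15:20 (subtract 4h to convert from UTC+4).
Wiremu in UTC: 06:00-11:40, 12:55-17:00 (add 6h to convert from UTC-6).
Xiulan in UTC: 06:35-10:30, 11:20-11:35, 12:30-16:25 (add 4h to convert from UTC-4).
Zara in UTC: 06:00-08:55, 12:15-15:50 (add 6h to convert from UTC-6).
Yuki in UTC: 06:00-09:55, 11:00-17:00 (add 4h to convert from UTC-4).
Keanu, Wiremu, Xiulan, Zara, and Yuki can make the full 06:40-07:05 slot — that's 5.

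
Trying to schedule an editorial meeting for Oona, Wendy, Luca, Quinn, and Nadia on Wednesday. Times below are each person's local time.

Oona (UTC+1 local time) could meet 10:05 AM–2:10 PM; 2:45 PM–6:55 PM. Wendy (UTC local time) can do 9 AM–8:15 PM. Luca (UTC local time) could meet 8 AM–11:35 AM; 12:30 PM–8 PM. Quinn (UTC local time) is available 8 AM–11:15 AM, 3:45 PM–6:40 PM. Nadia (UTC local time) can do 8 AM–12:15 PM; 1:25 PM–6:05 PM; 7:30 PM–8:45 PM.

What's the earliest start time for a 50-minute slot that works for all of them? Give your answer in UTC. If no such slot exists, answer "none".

Oona in UTC: 09:05-13:10, 13:45-17:55 (subtract 1h to convert from UTC+1).
Wendy in UTC: 09:00-20:15.
Luca in UTC: 08:00-11:35, 12:30-20:00.
Quinn in UTC: 08:00-11:15, 15:45-18:40.
Nadia in UTC: 08:00-12:15, 13:25-18:05, 19:30-20:45.
Oona ∩ Wendy: 09:05-13:10, 13:45-17:55.
Oona ∩ Wendy ∩ Luca: 09:05-11:35, 12:30-13:10, 13:45-17:55.
Oona ∩ Wendy ∩ Luca ∩ Quinn: 09:05-11:15, 15:45-17:55.
Oona ∩ Wendy ∩ Luca ∩ Quinn ∩ Nadia: 09:05-11:15, 15:45-17:55.
Those are the intersection windows.
The first common window of at least 50 minutes is 09:05-11:15, so the earliest start is 09:05.

09:05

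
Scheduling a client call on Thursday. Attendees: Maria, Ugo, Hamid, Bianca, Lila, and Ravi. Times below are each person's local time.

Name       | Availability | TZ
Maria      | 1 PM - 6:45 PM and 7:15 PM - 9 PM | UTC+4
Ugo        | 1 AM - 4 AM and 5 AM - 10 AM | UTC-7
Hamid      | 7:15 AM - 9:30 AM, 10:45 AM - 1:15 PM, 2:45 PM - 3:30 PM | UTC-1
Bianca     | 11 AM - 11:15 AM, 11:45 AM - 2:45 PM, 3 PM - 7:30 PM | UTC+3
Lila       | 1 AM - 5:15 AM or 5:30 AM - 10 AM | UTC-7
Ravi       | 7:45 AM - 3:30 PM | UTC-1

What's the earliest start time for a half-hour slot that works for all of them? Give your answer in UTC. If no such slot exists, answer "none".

Maria in UTC: 09:00-14:45, 15:15-17:00 (subtract 4h to convert from UTC+4).
Ugo in UTC: 08:00-11:00, 12:00-17:00 (add 7h to convert from UTC-7).
Hamid in UTC: 08:15-10:30, 11:45-14:15, 15:45-16:30 (add 1h to convert from UTC-1).
Bianca in UTC: 08:00-08:15, 08:45-11:45, 12:00-16:30 (subtract 3h to convert from UTC+3).
Lila in UTC: 08:00-12:15, 12:30-17:00 (add 7h to convert from UTC-7).
Ravi in UTC: 08:45-16:30 (add 1h to convert from UTC-1).
Maria ∩ Ugo: 09:00-11:00, 12:00-14:45, 15:15-17:00.
Maria ∩ Ugo ∩ Hamid: 09:00-10:30, 12:00-14:15, 15:45-16:30.
Maria ∩ Ugo ∩ Hamid ∩ Bianca: 09:00-10:30, 12:00-14:15, 15:45-16:30.
Maria ∩ Ugo ∩ Hamid ∩ Bianca ∩ Lila: 09:00-10:30, 12:00-12:15, 12:30-14:15, 15:45-16:30.
Maria ∩ Ugo ∩ Hamid ∩ Bianca ∩ Lila ∩ Ravi: 09:00-10:30, 12:00-12:15, 12:30-14:15, 15:45-16:30.
The first common window of at least 30 minutes is 09:00-10:30, so the earliest start is 09:00.

09:00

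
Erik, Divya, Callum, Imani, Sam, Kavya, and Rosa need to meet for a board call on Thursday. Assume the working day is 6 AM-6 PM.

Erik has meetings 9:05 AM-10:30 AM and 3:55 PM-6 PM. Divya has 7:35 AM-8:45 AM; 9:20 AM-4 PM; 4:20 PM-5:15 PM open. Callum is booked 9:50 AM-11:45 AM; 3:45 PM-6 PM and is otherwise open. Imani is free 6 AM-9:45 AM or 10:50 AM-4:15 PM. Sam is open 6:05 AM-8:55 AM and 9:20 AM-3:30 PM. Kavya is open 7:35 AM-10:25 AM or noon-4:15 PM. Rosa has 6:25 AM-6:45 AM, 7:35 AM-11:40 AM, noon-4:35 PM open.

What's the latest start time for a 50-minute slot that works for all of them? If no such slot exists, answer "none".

Erik free: 06:00-09:05, 10:30-15:55 (invert busy blocks within the working day).
Divya free: 07:35-08:45, 09:20-16:00, 16:20-17:15.
Callum free: 06:00-09:50, 11:45-15:45 (invert busy blocks within the working day).
Imani free: 06:00-09:45, 10:50-16:15.
Sam free: 06:05-08:55, 09:20-15:30.
Kavya free: 07:35-10:25, 12:00-16:15.
Rosa free: 06:25-06:45, 07:35-11:40, 12:00-16:35.
Erik ∩ Divya: 07:35-08:45, 10:30-15:55.
Erik ∩ Divya ∩ Callum: 07:35-08:45, 11:45-15:45.
Erik ∩ Divya ∩ Callum ∩ Imani: 07:35-08:45, 11:45-15:45.
Erik ∩ Divya ∩ Callum ∩ Imani ∩ Sam: 07:35-08:45, 11:45-15:30.
Erik ∩ Divya ∩ Callum ∩ Imani ∩ Sam ∩ Kavya: 07:35-08:45, 12:00-15:30.
Erik ∩ Divya ∩ Callum ∩ Imani ∩ Sam ∩ Kavya ∩ Rosa: 07:35-08:45, 12:00-15:30.
The last common window of at least 50 minutes is 12:00-15:30; a 50-minute meeting can start as late as 14:40 and still end by 15:30.

14:40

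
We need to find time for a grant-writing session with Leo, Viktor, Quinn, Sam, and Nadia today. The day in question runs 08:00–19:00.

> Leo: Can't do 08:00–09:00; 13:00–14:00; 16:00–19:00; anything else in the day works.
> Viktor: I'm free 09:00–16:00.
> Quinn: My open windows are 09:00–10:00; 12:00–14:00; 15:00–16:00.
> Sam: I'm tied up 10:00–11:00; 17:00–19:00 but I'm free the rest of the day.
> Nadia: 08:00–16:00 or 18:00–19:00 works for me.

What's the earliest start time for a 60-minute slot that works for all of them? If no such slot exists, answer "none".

09:00

Leo free: 09:00-13:00, 14:00-16:00 (invert busy blocks within the working day).
Viktor free: 09:00-16:00.
Quinn free: 09:00-10:00, 12:00-14:00, 15:00-16:00.
Sam free: 08:00-10:00, 11:00-17:00 (invert busy blocks within the working day).
Nadia free: 08:00-16:00, 18:00-19:00.
Leo ∩ Viktor: 09:00-13:00, 14:00-16:00.
Leo ∩ Viktor ∩ Quinn: 09:00-10:00, 12:00-13:00, 15:00-16:00.
Leo ∩ Viktor ∩ Quinn ∩ Sam: 09:00-10:00, 12:00-13:00, 15:00-16:00.
Leo ∩ Viktor ∩ Quinn ∩ Sam ∩ Nadia: 09:00-10:00, 12:00-13:00, 15:00-16:00.
So the common availability across everyone is 09:00-10:00, 12:00-13:00, 15:00-16:00.
The first common window of at least 60 minutes is 09:00-10:00, so the earliest start is 09:00.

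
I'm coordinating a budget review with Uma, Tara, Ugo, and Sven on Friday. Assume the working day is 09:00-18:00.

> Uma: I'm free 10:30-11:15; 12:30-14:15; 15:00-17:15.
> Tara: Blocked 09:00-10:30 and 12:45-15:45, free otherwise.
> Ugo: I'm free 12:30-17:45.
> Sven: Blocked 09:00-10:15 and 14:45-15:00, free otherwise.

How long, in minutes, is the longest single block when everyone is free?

Uma free: 10:30-11:15, 12:30-14:15, 15:00-17:15.
Tara free: 10:30-12:45, 15:45-18:00 (invert busy blocks within the working day).
Ugo free: 12:30-17:45.
Sven free: 10:15-14:45, 15:00-18:00 (invert busy blocks within the working day).
Uma ∩ Tara: 10:30-11:15, 12:30-12:45, 15:45-17:15.
Uma ∩ Tara ∩ Ugo: 12:30-12:45, 15:45-17:15.
Uma ∩ Tara ∩ Ugo ∩ Sven: 12:30-12:45, 15:45-17:15.
The longest is 15:45-17:15 at 90 minutes.

90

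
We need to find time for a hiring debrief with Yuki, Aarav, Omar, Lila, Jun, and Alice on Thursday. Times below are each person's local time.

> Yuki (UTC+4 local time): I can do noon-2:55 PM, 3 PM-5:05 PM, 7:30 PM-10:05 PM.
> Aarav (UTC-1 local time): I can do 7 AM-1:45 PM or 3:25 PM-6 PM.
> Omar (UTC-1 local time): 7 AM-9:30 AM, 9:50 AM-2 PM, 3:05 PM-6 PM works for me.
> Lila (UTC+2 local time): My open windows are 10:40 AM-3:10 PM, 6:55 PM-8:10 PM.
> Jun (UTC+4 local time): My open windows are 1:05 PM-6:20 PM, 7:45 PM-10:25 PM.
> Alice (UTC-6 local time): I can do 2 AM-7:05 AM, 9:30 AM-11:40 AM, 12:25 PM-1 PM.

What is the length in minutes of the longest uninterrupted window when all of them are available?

125

Yuki in UTC: 08:00-10:55, 11:00-13:05, 15:30-18:05 (subtract 4h to convert from UTC+4).
Aarav in UTC: 08:00-14:45, 16:25-19:00 (add 1h to convert from UTC-1).
Omar in UTC: 08:00-10:30, 10:50-15:00, 16:05-19:00 (add 1h to convert from UTC-1).
Lila in UTC: 08:40-13:10, 16:55-18:10 (subtract 2h to convert from UTC+2).
Jun in UTC: 09:05-14:20, 15:45-18:25 (subtract 4h to convert from UTC+4).
Alice in UTC: 08:00-13:05, 15:30-17:40, 18:25-19:00 (add 6h to convert from UTC-6).
Yuki ∩ Aarav: 08:00-10:55, 11:00-13:05, 16:25-18:05.
Yuki ∩ Aarav ∩ Omar: 08:00-10:30, 10:50-10:55, 11:00-13:05, 16:25-18:05.
Yuki ∩ Aarav ∩ Omar ∩ Lila: 08:40-10:30, 10:50-10:55, 11:00-13:05, 16:55-18:05.
Yuki ∩ Aarav ∩ Omar ∩ Lila ∩ Jun: 09:05-10:30, 10:50-10:55, 11:00-13:05, 16:55-18:05.
Yuki ∩ Aarav ∩ Omar ∩ Lila ∩ Jun ∩ Alice: 09:05-10:30, 10:50-10:55, 11:00-13:05, 16:55-17:40.
So the common availability across everyone is 09:05-10:30, 10:50-10:55, 11:00-13:05, 16:55-17:40.
The longest is 11:00-13:05 at 125 minutes.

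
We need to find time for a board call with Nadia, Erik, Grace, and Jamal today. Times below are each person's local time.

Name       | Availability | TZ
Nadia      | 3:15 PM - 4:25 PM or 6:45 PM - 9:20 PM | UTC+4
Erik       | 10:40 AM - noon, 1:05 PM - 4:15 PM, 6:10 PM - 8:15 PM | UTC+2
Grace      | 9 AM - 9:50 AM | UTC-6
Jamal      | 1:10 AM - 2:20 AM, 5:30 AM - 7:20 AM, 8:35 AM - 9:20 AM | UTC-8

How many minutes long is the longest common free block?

Nadia in UTC: 11:15-12:25, 14:45-17:20 (subtract 4h to convert from UTC+4).
Erik in UTC: 08:40-10:00, 11:05-14:15, 16:10-18:15 (subtract 2h to convert from UTC+2).
Grace in UTC: 15:00-15:50 (add 6h to convert from UTC-6).
Jamal in UTC: 09:10-10:20, 13:30-15:20, 16:35-17:20 (add 8h to convert from UTC-8).
Nadia ∩ Erik: 11:15-12:25, 16:10-17:20.
Nadia ∩ Erik ∩ Grace: ∅.
Nadia ∩ Erik ∩ Grace ∩ Jamal: ∅.
There is no time when everyone is free.
No common window exists, so the longest block is 0 minutes.

0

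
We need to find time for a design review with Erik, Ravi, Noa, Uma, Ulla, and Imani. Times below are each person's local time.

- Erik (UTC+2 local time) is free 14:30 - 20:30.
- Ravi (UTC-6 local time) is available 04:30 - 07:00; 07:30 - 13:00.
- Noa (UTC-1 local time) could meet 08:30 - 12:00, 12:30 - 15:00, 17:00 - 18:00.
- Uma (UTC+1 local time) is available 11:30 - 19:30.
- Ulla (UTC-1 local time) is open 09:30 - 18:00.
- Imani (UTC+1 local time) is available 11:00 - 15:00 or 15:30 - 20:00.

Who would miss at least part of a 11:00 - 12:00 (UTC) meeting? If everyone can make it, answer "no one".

Erik in UTC: 12:30-18:30 (subtract 2h to convert from UTC+2).
Ravi in UTC: 10:30-13:00, 13:30-19:00 (add 6h to convert from UTC-6).
Noa in UTC: 09:30-13:00, 13:30-16:00, 18:00-19:00 (add 1h to convert from UTC-1).
Uma in UTC: 10:30-18:30 (subtract 1h to convert from UTC+1).
Ulla in UTC: 10:30-19:00 (add 1h to convert from UTC-1).
Imani in UTC: 10:00-14:00, 14:30-19:00 (subtract 1h to convert from UTC+1).
Erik: not fully free for 11:00-12:00. Ravi: free for 11:00-12:00. Noa: free for 11:00-12:00. Uma: free for 11:00-12:00. Ulla: free for 11:00-12:00. Imani: free for 11:00-12:00.

Erik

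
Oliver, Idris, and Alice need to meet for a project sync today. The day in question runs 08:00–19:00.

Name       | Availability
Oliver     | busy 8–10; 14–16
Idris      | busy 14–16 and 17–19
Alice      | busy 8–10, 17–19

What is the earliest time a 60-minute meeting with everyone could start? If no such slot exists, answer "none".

10:00

Oliver free: 10:00-14:00, 16:00-19:00 (invert busy blocks within the working day).
Idris free: 08:00-14:00, 16:00-17:00 (invert busy blocks within the working day).
Alice free: 10:00-17:00 (invert busy blocks within the working day).
Oliver ∩ Idris: 10:00-14:00, 16:00-17:00.
Oliver ∩ Idris ∩ Alice: 10:00-14:00, 16:00-17:00.
The first common window of at least 60 minutes is 10:00-14:00, so the earliest start is 10:00.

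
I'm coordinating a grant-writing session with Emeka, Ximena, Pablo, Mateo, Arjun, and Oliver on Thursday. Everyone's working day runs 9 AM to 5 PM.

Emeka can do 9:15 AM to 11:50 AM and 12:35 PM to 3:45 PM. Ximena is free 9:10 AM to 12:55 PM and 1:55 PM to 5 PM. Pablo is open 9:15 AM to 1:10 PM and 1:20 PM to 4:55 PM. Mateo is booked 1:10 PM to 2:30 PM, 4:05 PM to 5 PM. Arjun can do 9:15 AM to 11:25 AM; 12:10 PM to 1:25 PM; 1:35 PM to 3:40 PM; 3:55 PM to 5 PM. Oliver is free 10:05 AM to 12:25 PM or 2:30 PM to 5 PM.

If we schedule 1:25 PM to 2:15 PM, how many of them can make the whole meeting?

Emeka free: 09:15-11:50, 12:35-15:45.
Ximena free: 09:10-12:55, 13:55-17:00.
Pablo free: 09:15-13:10, 13:20-16:55.
Mateo free: 09:00-13:10, 14:30-16:05 (invert busy blocks within the working day).
Arjun free: 09:15-11:25, 12:10-13:25, 13:35-15:40, 15:55-17:00.
Oliver free: 10:05-12:25, 14:30-17:00.
Emeka and Pablo can make the full 13:25-14:15 slot — that's 2.

2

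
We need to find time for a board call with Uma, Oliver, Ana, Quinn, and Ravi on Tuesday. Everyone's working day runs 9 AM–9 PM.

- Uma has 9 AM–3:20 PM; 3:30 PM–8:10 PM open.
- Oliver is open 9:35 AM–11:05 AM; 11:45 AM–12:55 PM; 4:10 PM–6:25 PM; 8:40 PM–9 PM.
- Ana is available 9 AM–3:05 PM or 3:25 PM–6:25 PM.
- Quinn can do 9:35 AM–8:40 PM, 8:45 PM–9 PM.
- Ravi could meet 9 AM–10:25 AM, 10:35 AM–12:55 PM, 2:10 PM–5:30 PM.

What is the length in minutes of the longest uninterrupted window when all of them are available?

Uma ∩ Oliver: 09:35-11:05, 11:45-12:55, 16:10-18:25.
Uma ∩ Oliver ∩ Ana: 09:35-11:05, 11:45-12:55, 16:10-18:25.
Uma ∩ Oliver ∩ Ana ∩ Quinn: 09:35-11:05, 11:45-12:55, 16:10-18:25.
Uma ∩ Oliver ∩ Ana ∩ Quinn ∩ Ravi: 09:35-10:25, 10:35-11:05, 11:45-12:55, 16:10-17:30.
The longest is 16:10-17:30 at 80 minutes.

80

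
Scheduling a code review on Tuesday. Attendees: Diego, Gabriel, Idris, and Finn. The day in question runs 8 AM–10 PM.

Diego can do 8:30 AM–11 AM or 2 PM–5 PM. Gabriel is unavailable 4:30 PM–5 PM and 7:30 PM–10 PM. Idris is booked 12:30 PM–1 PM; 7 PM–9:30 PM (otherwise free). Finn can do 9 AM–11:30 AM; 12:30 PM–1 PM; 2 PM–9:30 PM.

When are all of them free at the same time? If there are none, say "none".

09:00-11:00, 14:00-16:30

Diego free: 08:30-11:00, 14:00-17:00.
Gabriel free: 08:00-16:30, 17:00-19:30 (invert busy blocks within the working day).
Idris free: 08:00-12:30, 13:00-19:00, 21:30-22:00 (invert busy blocks within the working day).
Finn free: 09:00-11:30, 12:30-13:00, 14:00-21:30.
Diego ∩ Gabriel: 08:30-11:00, 14:00-16:30.
Diego ∩ Gabriel ∩ Idris: 08:30-11:00, 14:00-16:30.
Diego ∩ Gabriel ∩ Idris ∩ Finn: 09:00-11:00, 14:00-16:30.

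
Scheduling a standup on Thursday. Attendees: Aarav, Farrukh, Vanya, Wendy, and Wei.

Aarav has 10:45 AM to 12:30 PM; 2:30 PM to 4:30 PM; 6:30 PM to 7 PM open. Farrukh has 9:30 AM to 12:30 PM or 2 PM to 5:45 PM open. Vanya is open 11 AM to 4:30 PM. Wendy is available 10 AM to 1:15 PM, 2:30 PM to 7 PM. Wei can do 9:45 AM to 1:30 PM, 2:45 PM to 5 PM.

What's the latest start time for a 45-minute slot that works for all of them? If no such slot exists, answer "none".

15:45

Aarav ∩ Farrukh: 10:45-12:30, 14:30-16:30.
Aarav ∩ Farrukh ∩ Vanya: 11:00-12:30, 14:30-16:30.
Aarav ∩ Farrukh ∩ Vanya ∩ Wendy: 11:00-12:30, 14:30-16:30.
Aarav ∩ Farrukh ∩ Vanya ∩ Wendy ∩ Wei: 11:00-12:30, 14:45-16:30.
The last common window of at least 45 minutes is 14:45-16:30; a 45-minute meeting can start as late as 15:45 and still end by 16:30.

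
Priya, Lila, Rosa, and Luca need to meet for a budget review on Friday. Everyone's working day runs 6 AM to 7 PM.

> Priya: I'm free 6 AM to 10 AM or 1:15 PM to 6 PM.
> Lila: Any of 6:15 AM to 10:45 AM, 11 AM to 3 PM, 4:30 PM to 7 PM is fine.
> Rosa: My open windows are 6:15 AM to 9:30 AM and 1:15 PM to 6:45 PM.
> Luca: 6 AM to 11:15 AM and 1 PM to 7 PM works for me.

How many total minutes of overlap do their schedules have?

Priya ∩ Lila: 06:15-10:00, 13:15-15:00, 16:30-18:00.
Priya ∩ Lila ∩ Rosa: 06:15-09:30, 13:15-15:00, 16:30-18:00.
Priya ∩ Lila ∩ Rosa ∩ Luca: 06:15-09:30, 13:15-15:00, 16:30-18:00.
Summing the common windows: 195 + 105 + 90 = 390 minutes.

390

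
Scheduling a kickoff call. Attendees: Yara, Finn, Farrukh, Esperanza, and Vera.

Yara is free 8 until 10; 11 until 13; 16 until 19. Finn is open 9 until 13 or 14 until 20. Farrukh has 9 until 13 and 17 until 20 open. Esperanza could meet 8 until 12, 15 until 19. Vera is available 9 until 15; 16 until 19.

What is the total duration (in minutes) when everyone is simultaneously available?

Yara ∩ Finn: 09:00-10:00, 11:00-13:00, 16:00-19:00.
Yara ∩ Finn ∩ Farrukh: 09:00-10:00, 11:00-13:00, 17:00-19:00.
Yara ∩ Finn ∩ Farrukh ∩ Esperanza: 09:00-10:00, 11:00-12:00, 17:00-19:00.
Yara ∩ Finn ∩ Farrukh ∩ Esperanza ∩ Vera: 09:00-10:00, 11:00-12:00, 17:00-19:00.
Summing the common windows: 60 + 60 + 120 = 240 minutes.

240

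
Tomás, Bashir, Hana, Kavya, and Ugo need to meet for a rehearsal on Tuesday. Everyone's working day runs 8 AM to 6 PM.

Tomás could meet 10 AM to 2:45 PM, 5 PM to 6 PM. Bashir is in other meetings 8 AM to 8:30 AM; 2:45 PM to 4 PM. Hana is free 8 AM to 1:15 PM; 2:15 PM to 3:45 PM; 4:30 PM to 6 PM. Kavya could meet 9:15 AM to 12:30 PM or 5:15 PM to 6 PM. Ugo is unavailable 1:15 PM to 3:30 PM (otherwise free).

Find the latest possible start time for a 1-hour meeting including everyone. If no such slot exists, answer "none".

11:30

Tomás free: 10:00-14:45, 17:00-18:00.
Bashir free: 08:30-14:45, 16:00-18:00 (invert busy blocks within the working day).
Hana free: 08:00-13:15, 14:15-15:45, 16:30-18:00.
Kavya free: 09:15-12:30, 17:15-18:00.
Ugo free: 08:00-13:15, 15:30-18:00 (invert busy blocks within the working day).
Tomás ∩ Bashir: 10:00-14:45, 17:00-18:00.
Tomás ∩ Bashir ∩ Hana: 10:00-13:15, 14:15-14:45, 17:00-18:00.
Tomás ∩ Bashir ∩ Hana ∩ Kavya: 10:00-12:30, 17:15-18:00.
Tomás ∩ Bashir ∩ Hana ∩ Kavya ∩ Ugo: 10:00-12:30, 17:15-18:00.
The last common window of at least 60 minutes is 10:00-12:30; a 60-minute meeting can start as late as 11:30 and still end by 12:30.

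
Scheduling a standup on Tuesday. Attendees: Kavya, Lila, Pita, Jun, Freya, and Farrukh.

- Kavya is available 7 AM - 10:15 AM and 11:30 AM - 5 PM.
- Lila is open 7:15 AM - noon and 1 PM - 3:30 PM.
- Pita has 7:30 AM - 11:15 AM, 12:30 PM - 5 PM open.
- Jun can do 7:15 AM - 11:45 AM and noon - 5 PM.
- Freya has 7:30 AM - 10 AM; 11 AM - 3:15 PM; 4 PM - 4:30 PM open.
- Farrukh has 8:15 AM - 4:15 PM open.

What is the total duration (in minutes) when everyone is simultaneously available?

Kavya ∩ Lila: 07:15-10:15, 11:30-12:00, 13:00-15:30.
Kavya ∩ Lila ∩ Pita: 07:30-10:15, 13:00-15:30.
Kavya ∩ Lila ∩ Pita ∩ Jun: 07:30-10:15, 13:00-15:30.
Kavya ∩ Lila ∩ Pita ∩ Jun ∩ Freya: 07:30-10:00, 13:00-15:15.
Kavya ∩ Lila ∩ Pita ∩ Jun ∩ Freya ∩ Farrukh: 08:15-10:00, 13:00-15:15.
Summing the common windows: 105 + 135 = 240 minutes.

240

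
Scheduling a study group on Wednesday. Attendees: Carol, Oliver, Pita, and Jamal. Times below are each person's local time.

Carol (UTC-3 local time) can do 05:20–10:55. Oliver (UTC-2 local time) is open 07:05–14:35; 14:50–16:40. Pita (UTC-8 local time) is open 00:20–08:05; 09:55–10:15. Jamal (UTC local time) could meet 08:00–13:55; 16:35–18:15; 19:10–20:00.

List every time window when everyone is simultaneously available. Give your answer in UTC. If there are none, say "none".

09:05-13:55

Carol in UTC: 08:20-13:55 (add 3h to convert from UTC-3).
Oliver in UTC: 09:05-16:35, 16:50-18:40 (add 2h to convert from UTC-2).
Pita in UTC: 08:20-16:05, 17:55-18:15 (add 8h to convert from UTC-8).
Jamal in UTC: 08:00-13:55, 16:35-18:15, 19:10-20:00.
Carol ∩ Oliver: 09:05-13:55.
Carol ∩ Oliver ∩ Pita: 09:05-13:55.
Carol ∩ Oliver ∩ Pita ∩ Jamal: 09:05-13:55.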